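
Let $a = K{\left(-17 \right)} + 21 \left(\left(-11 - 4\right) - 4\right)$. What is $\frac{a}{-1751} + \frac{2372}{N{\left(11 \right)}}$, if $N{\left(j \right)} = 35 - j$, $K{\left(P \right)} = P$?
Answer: $\frac{1040839}{10506} \approx 99.071$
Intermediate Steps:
$a = -416$ ($a = -17 + 21 \left(\left(-11 - 4\right) - 4\right) = -17 + 21 \left(-15 - 4\right) = -17 + 21 \left(-19\right) = -17 - 399 = -416$)
$\frac{a}{-1751} + \frac{2372}{N{\left(11 \right)}} = - \frac{416}{-1751} + \frac{2372}{35 - 11} = \left(-416\right) \left(- \frac{1}{1751}\right) + \frac{2372}{35 - 11} = \frac{416}{1751} + \frac{2372}{24} = \frac{416}{1751} + 2372 \cdot \frac{1}{24} = \frac{416}{1751} + \frac{593}{6} = \frac{1040839}{10506}$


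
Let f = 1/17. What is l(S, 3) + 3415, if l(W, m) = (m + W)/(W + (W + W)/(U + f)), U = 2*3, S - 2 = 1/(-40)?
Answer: 36981042/10823 ≈ 3416.9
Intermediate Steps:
S = 79/40 (S = 2 + 1/(-40) = 2 - 1/40 = 79/40 ≈ 1.9750)
f = 1/17 ≈ 0.058824
U = 6
l(W, m) = 103*(W + m)/(137*W) (l(W, m) = (m + W)/(W + (W + W)/(6 + 1/17)) = (W + m)/(W + (2*W)/(103/17)) = (W + m)/(W + (2*W)*(17/103)) = (W + m)/(W + 34*W/103) = (W + m)/((137*W/103)) = (W + m)*(103/(137*W)) = 103*(W + m)/(137*W))
l(S, 3) + 3415 = 103*(79/40 + 3)/(137*(79/40)) + 3415 = (103/137)*(40/79)*(199/40) + 3415 = 20497/10823 + 3415 = 36981042/10823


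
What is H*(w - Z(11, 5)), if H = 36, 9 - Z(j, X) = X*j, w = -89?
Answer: -1548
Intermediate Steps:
Z(j, X) = 9 - X*j
H*(w - Z(11, 5)) = 36*(-89 - (9 - 1*5*11)) = 36*(-89 - (9 - 55)) = 36*(-89 - 1*(-46)) = 36*(-89 + 46) = 36*(-43) = -1548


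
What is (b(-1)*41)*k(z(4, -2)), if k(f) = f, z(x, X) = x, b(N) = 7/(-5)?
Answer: -1148/5 ≈ -229.60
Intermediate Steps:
b(N) = -7/5 (b(N) = 7*(-1/5) = -7/5)
(b(-1)*41)*k(z(4, -2)) = -7/5*41*4 = -287/5*4 = -1148/5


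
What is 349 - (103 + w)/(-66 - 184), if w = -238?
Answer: 17423/50 ≈ 348.46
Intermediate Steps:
349 - (103 + w)/(-66 - 184) = 349 - (103 - 238)/(-66 - 184) = 349 - (-135)/(-250) = 349 - (-135)*(-1)/250 = 349 - 1*27/50 = 349 - 27/50 = 17423/50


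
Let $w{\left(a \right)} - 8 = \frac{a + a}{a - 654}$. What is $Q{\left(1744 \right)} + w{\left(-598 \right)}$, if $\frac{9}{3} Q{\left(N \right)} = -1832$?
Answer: $- \frac{565007}{939} \approx -601.71$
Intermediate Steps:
$Q{\left(N \right)} = - \frac{1832}{3}$ ($Q{\left(N \right)} = \frac{1}{3} \left(-1832\right) = - \frac{1832}{3}$)
$w{\left(a \right)} = 8 + \frac{2 a}{-654 + a}$ ($w{\left(a \right)} = 8 + \frac{a + a}{a - 654} = 8 + \frac{2 a}{-654 + a}$)
$Q{\left(1744 \right)} + w{\left(-598 \right)} = - \frac{1832}{3} + \frac{2 \left(-2616 + 5 \left(-598\right)\right)}{-654 - 598} = - \frac{1832}{3} + \frac{2 \left(-2616 - 2990\right)}{-1252} = - \frac{1832}{3} + 2 \left(- \frac{1}{1252}\right) \left(-5606\right) = - \frac{1832}{3} + \frac{2803}{313} = - \frac{565007}{939}$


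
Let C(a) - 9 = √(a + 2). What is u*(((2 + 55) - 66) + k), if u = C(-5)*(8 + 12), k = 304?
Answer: 53100 + 5900*I*√3 ≈ 53100.0 + 10219.0*I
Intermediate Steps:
C(a) = 9 + √(2 + a) (C(a) = 9 + √(a + 2) = 9 + √(2 + a))
u = 180 + 20*I*√3 (u = (9 + √(2 - 5))*(8 + 12) = (9 + √(-3))*20 = (9 + I*√3)*20 = 180 + 20*I*√3 ≈ 180.0 + 34.641*I)
u*(((2 + 55) - 66) + k) = (180 + 20*I*√3)*(((2 + 55) - 66) + 304) = (180 + 20*I*√3)*((57 - 66) + 304) = (180 + 20*I*√3)*(-9 + 304) = (180 + 20*I*√3)*295 = 53100 + 5900*I*√3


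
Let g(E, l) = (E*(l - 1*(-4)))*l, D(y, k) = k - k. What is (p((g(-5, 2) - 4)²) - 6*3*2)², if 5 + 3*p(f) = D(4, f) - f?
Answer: 1968409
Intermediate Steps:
D(y, k) = 0
g(E, l) = E*l*(4 + l) (g(E, l) = (E*(l + 4))*l = (E*(4 + l))*l = E*l*(4 + l))
p(f) = -5/3 - f/3 (p(f) = -5/3 + (0 - f)/3 = -5/3 + (-f)/3 = -5/3 - f/3)
(p((g(-5, 2) - 4)²) - 6*3*2)² = ((-5/3 - (-5*2*(4 + 2) - 4)²/3) - 6*3*2)² = ((-5/3 - (-5*2*6 - 4)²/3) - 18*2)² = ((-5/3 - (-60 - 4)²/3) - 36)² = ((-5/3 - ⅓*(-64)²) - 36)² = ((-5/3 - ⅓*4096) - 36)² = ((-5/3 - 4096/3) - 36)² = (-1367 - 36)² = (-1403)² = 1968409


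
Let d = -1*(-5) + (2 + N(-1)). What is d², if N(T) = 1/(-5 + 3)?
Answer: 169/4 ≈ 42.250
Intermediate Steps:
N(T) = -½ (N(T) = 1/(-2) = -½)
d = 13/2 (d = -1*(-5) + (2 - ½) = 5 + 3/2 = 13/2 ≈ 6.5000)
d² = (13/2)² = 169/4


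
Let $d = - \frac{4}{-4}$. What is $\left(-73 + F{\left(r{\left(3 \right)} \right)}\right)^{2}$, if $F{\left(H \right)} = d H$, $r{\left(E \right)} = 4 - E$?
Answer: $5184$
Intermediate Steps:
$d = 1$ ($d = \left(-4\right) \left(- \frac{1}{4}\right) = 1$)
$F{\left(H \right)} = H$ ($F{\left(H \right)} = 1 H = H$)
$\left(-73 + F{\left(r{\left(3 \right)} \right)}\right)^{2} = \left(-73 + \left(4 - 3\right)\right)^{2} = \left(-73 + 1\right)^{2} = \left(-72\right)^{2} = 5184$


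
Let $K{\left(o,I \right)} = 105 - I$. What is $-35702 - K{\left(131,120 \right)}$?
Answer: $-35687$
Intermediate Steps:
$-35702 - K{\left(131,120 \right)} = -35702 - \left(105 - 120\right) = -35702 - -15 = -35702 + 15 = -35687$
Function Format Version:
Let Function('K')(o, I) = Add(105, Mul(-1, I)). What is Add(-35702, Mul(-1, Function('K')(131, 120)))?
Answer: -35687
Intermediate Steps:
Add(-35702, Mul(-1, Function('K')(131, 120))) = Add(-35702, Mul(-1, Add(105, Mul(-1, 120)))) = Add(-35702, Mul(-1, Add(105, -120))) = Add(-35702, Mul(-1, -15)) = Add(-35702, 15) = -35687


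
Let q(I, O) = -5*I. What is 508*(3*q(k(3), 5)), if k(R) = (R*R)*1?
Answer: -68580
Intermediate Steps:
k(R) = R² (k(R) = R²*1 = R²)
508*(3*q(k(3), 5)) = 508*(3*(-5*3²)) = 508*(3*(-5*9)) = 508*(3*(-45)) = 508*(-135) = -68580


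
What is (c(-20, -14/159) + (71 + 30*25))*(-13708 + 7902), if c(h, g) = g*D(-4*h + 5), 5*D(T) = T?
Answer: -756527606/159 ≈ -4.7580e+6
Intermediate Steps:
D(T) = T/5
c(h, g) = g*(1 - 4*h/5) (c(h, g) = g*((-4*h + 5)/5) = g*((5 - 4*h)/5) = g*(1 - 4*h/5))
(c(-20, -14/159) + (71 + 30*25))*(-13708 + 7902) = ((-14/159)*(5 - 4*(-20))/5 + (71 + 30*25))*(-13708 + 7902) = ((-14*1/159)*(5 + 80)/5 + (71 + 750))*(-5806) = ((1/5)*(-14/159)*85 + 821)*(-5806) = (-238/159 + 821)*(-5806) = (130301/159)*(-5806) = -756527606/159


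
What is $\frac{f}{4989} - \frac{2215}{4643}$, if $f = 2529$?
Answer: $\frac{230504}{7721309} \approx 0.029853$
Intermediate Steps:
$\frac{f}{4989} - \frac{2215}{4643} = \frac{2529}{4989} - \frac{2215}{4643} = 2529 \cdot \frac{1}{4989} - \frac{2215}{4643} = \frac{843}{1663} - \frac{2215}{4643} = \frac{230504}{7721309}$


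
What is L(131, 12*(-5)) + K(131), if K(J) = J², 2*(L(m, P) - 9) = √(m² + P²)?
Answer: 17170 + √20761/2 ≈ 17242.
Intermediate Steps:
L(m, P) = 9 + √(P² + m²)/2 (L(m, P) = 9 + √(m² + P²)/2 = 9 + √(P² + m²)/2)
L(131, 12*(-5)) + K(131) = (9 + √((12*(-5))² + 131²)/2) + 131² = (9 + √((-60)² + 17161)/2) + 17161 = (9 + √(3600 + 17161)/2) + 17161 = (9 + √20761/2) + 17161 = 17170 + √20761/2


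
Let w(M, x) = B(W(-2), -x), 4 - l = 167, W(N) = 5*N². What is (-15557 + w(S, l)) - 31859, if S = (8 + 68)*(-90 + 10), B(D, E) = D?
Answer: -47396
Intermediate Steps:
l = -163 (l = 4 - 1*167 = 4 - 167 = -163)
S = -6080 (S = 76*(-80) = -6080)
w(M, x) = 20 (w(M, x) = 5*(-2)² = 5*4 = 20)
(-15557 + w(S, l)) - 31859 = (-15557 + 20) - 31859 = -15537 - 31859 = -47396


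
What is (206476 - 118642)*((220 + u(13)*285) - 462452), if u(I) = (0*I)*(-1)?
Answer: -40599685488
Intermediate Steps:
u(I) = 0 (u(I) = 0*(-1) = 0)
(206476 - 118642)*((220 + u(13)*285) - 462452) = (206476 - 118642)*((220 + 0*285) - 462452) = 87834*((220 + 0) - 462452) = 87834*(220 - 462452) = 87834*(-462232) = -40599685488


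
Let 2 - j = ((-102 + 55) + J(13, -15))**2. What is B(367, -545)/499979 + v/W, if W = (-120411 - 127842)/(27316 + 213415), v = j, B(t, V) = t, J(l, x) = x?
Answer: 462424919450309/124121286687 ≈ 3725.6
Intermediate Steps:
j = -3842 (j = 2 - ((-102 + 55) - 15)**2 = 2 - (-47 - 15)**2 = 2 - 1*(-62)**2 = 2 - 1*3844 = 2 - 3844 = -3842)
v = -3842
W = -248253/240731 ≈ -1.0312
B(367, -545)/499979 + v/W = 367/499979 - 3842/(-248253/240731) = 367*(1/499979) - 3842*(-240731/248253) = 367/499979 + 924888502/248253 = 462424919450309/124121286687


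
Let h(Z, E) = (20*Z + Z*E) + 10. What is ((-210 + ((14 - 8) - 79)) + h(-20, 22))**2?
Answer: 1238769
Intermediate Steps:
h(Z, E) = 10 + 20*Z + E*Z (h(Z, E) = (20*Z + E*Z) + 10 = 10 + 20*Z + E*Z)
((-210 + ((14 - 8) - 79)) + h(-20, 22))**2 = ((-210 + ((14 - 8) - 79)) + (10 + 20*(-20) + 22*(-20)))**2 = ((-210 + (6 - 79)) + (10 - 400 - 440))**2 = ((-210 - 73) - 830)**2 = (-283 - 830)**2 = (-1113)**2 = 1238769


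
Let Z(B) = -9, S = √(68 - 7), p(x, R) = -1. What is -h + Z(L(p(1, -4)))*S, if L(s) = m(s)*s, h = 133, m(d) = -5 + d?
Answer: -133 - 9*√61 ≈ -203.29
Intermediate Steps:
S = √61 ≈ 7.8102
L(s) = s*(-5 + s) (L(s) = (-5 + s)*s = s*(-5 + s))
-h + Z(L(p(1, -4)))*S = -1*133 - 9*√61 = -133 - 9*√61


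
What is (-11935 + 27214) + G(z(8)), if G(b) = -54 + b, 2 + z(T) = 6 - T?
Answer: 15221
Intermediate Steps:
z(T) = 4 - T (z(T) = -2 + (6 - T) = 4 - T)
(-11935 + 27214) + G(z(8)) = (-11935 + 27214) + (-54 + (4 - 1*8)) = 15279 + (-54 + (4 - 8)) = 15279 + (-54 - 4) = 15279 - 58 = 15221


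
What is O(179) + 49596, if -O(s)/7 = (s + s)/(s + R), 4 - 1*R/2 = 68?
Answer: 2526890/51 ≈ 49547.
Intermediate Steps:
R = -128 (R = 8 - 2*68 = 8 - 136 = -128)
O(s) = -14*s/(-128 + s) (O(s) = -7*(s + s)/(s - 128) = -7*2*s/(-128 + s) = -14*s/(-128 + s))
O(179) + 49596 = -14*179/(-128 + 179) + 49596 = -14*179/51 + 49596 = -14*179*1/51 + 49596 = -2506/51 + 49596 = 2526890/51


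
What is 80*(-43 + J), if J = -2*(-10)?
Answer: -1840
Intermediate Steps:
J = 20
80*(-43 + J) = 80*(-43 + 20) = 80*(-23) = -1840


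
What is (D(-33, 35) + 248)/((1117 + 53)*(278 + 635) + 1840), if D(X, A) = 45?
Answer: 293/1070050 ≈ 0.00027382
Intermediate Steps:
(D(-33, 35) + 248)/((1117 + 53)*(278 + 635) + 1840) = (45 + 248)/((1117 + 53)*(278 + 635) + 1840) = 293/(1170*913 + 1840) = 293/(1068210 + 1840) = 293/1070050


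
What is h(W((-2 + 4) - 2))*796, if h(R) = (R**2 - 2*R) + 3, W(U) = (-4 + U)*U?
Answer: 2388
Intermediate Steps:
W(U) = U*(-4 + U)
h(R) = 3 + R**2 - 2*R
h(W((-2 + 4) - 2))*796 = (3 + (((-2 + 4) - 2)*(-4 + ((-2 + 4) - 2)))**2 - 2*((-2 + 4) - 2)*(-4 + ((-2 + 4) - 2)))*796 = (3 + ((2 - 2)*(-4 + (2 - 2)))**2 - 2*(2 - 2)*(-4 + (2 - 2)))*796 = (3 + (0*(-4 + 0))**2 - 0*(-4 + 0))*796 = (3 + (0*(-4))**2 - 0*(-4))*796 = (3 + 0**2 - 2*0)*796 = (3 + 0 + 0)*796 = 3*796 = 2388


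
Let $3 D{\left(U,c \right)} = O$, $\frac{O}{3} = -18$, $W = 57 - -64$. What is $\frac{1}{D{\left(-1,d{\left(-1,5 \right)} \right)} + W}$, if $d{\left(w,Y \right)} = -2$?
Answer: $\frac{1}{103} \approx 0.0097087$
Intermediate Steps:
$W = 121$ ($W = 57 + 64 = 121$)
$O = -54$ ($O = 3 \left(-18\right) = -54$)
$D{\left(U,c \right)} = -18$ ($D{\left(U,c \right)} = \frac{1}{3} \left(-54\right) = -18$)
$\frac{1}{D{\left(-1,d{\left(-1,5 \right)} \right)} + W} = \frac{1}{-18 + 121} = \frac{1}{103}$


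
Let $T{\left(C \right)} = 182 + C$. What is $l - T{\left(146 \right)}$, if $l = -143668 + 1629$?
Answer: $-142367$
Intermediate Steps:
$l = -142039$
$l - T{\left(146 \right)} = -142039 - \left(182 + 146\right) = -142039 - 328 = -142367$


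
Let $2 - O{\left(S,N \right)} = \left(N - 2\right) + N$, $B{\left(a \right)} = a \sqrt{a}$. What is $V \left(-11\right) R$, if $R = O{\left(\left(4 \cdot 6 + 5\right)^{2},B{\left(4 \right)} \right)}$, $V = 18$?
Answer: $2376$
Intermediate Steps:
$B{\left(a \right)} = a^{\frac{3}{2}}$
$O{\left(S,N \right)} = 4 - 2 N$ ($O{\left(S,N \right)} = 2 - \left(\left(N - 2\right) + N\right) = 2 - \left(\left(-2 + N\right) + N\right) = 2 - \left(-2 + 2 N\right) = 4 - 2 N$)
$R = -12$ ($R = 4 - 2 \cdot 4^{\frac{3}{2}} = 4 - 16 = -12$)
$V \left(-11\right) R = 18 \left(-11\right) \left(-12\right) = \left(-198\right) \left(-12\right) = 2376$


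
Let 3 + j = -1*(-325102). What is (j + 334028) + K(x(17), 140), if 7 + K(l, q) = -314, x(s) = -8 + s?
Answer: 658806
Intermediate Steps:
j = 325099 (j = -3 - 1*(-325102) = -3 + 325102 = 325099)
K(l, q) = -321 (K(l, q) = -7 - 314 = -321)
(j + 334028) + K(x(17), 140) = (325099 + 334028) - 321 = 659127 - 321 = 658806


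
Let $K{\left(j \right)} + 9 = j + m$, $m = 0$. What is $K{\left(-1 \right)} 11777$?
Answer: $-117770$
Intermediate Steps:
$K{\left(j \right)} = -9 + j$ ($K{\left(j \right)} = -9 + \left(j + 0\right) = -9 + j$)
$K{\left(-1 \right)} 11777 = \left(-9 - 1\right) 11777 = \left(-10\right) 11777 = -117770$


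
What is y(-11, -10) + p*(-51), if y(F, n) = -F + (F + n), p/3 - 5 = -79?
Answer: 11312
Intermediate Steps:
p = -222 (p = 15 + 3*(-79) = 15 - 237 = -222)
y(F, n) = n
y(-11, -10) + p*(-51) = -10 - 222*(-51) = -10 + 11322 = 11312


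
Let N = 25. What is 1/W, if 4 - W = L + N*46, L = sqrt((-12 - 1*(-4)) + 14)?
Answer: -191/218885 + sqrt(6)/1313310 ≈ -0.00087074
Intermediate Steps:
L = sqrt(6) (L = sqrt((-12 + 4) + 14) = sqrt(-8 + 14) = sqrt(6) ≈ 2.4495)
W = -1146 - sqrt(6) (W = 4 - (sqrt(6) + 25*46) = 4 - (sqrt(6) + 1150) = 4 - (1150 + sqrt(6)) = 4 + (-1150 - sqrt(6)) = -1146 - sqrt(6) ≈ -1148.4)
1/W = 1/(-1146 - sqrt(6))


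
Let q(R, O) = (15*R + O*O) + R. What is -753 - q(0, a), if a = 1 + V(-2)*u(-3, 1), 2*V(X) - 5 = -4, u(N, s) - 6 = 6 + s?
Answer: -3237/4 ≈ -809.25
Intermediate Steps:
u(N, s) = 12 + s (u(N, s) = 6 + (6 + s) = 12 + s)
V(X) = ½ (V(X) = 5/2 + (½)*(-4) = 5/2 - 2 = ½)
a = 15/2 (a = 1 + (12 + 1)/2 = 1 + (½)*13 = 1 + 13/2 = 15/2 ≈ 7.5000)
q(R, O) = O² + 16*R (q(R, O) = (15*R + O²) + R = (O² + 15*R) + R = O² + 16*R)
-753 - q(0, a) = -753 - ((15/2)² + 16*0) = -753 - (225/4 + 0) = -753 - 1*225/4 = -753 - 225/4 = -3237/4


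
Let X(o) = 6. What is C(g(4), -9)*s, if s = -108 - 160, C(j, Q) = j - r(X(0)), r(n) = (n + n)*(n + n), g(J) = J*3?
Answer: 35376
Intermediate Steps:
g(J) = 3*J
r(n) = 4*n² (r(n) = (2*n)*(2*n) = 4*n²)
C(j, Q) = -144 + j (C(j, Q) = j - 4*6² = j - 4*36 = j - 1*144 = j - 144 = -144 + j)
s = -268
C(g(4), -9)*s = (-144 + 3*4)*(-268) = (-144 + 12)*(-268) = -132*(-268) = 35376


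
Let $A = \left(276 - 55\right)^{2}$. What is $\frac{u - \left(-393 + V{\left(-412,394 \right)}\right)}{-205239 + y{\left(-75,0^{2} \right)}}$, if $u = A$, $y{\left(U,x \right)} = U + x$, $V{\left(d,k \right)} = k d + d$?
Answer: $- \frac{35329}{34219} \approx -1.0324$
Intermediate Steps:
$V{\left(d,k \right)} = d + d k$ ($V{\left(d,k \right)} = d k + d = d + d k$)
$A = 48841$ ($A = 221^{2} = 48841$)
$u = 48841$
$\frac{u - \left(-393 + V{\left(-412,394 \right)}\right)}{-205239 + y{\left(-75,0^{2} \right)}} = \frac{48841 - \left(-393 - 412 \left(1 + 394\right)\right)}{-205239 - \left(75 - 0^{2}\right)} = \frac{48841 - \left(-393 - 162740\right)}{-205239 + \left(-75 + 0\right)} = \frac{48841 + \left(393 - -162740\right)}{-205239 - 75} = \frac{48841 + \left(393 + 162740\right)}{-205314} = \left(48841 + 163133\right) \left(- \frac{1}{205314}\right) = 211974 \left(- \frac{1}{205314}\right) = - \frac{35329}{34219}$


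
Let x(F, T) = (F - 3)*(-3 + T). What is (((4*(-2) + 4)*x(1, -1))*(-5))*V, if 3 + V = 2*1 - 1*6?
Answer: -1120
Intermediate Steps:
x(F, T) = (-3 + F)*(-3 + T)
V = -7 (V = -3 + (2*1 - 1*6) = -3 + (2 - 6) = -3 - 4 = -7)
(((4*(-2) + 4)*x(1, -1))*(-5))*V = (((4*(-2) + 4)*(9 - 3*1 - 3*(-1) + 1*(-1)))*(-5))*(-7) = (((-8 + 4)*(9 - 3 + 3 - 1))*(-5))*(-7) = (-4*8*(-5))*(-7) = -32*(-5)*(-7) = 160*(-7) = -1120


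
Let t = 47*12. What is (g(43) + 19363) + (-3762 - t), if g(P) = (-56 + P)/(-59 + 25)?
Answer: 511271/34 ≈ 15037.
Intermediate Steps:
t = 564
g(P) = 28/17 - P/34 (g(P) = (-56 + P)/(-34) = (-56 + P)*(-1/34) = 28/17 - P/34)
(g(43) + 19363) + (-3762 - t) = ((28/17 - 1/34*43) + 19363) + (-3762 - 1*564) = ((28/17 - 43/34) + 19363) + (-3762 - 564) = (13/34 + 19363) - 4326 = 658355/34 - 4326 = 511271/34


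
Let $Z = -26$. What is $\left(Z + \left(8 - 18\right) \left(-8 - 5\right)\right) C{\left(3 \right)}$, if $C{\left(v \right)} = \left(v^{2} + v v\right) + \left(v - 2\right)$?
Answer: $1976$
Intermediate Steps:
$C{\left(v \right)} = -2 + v + 2 v^{2}$ ($C{\left(v \right)} = \left(v^{2} + v^{2}\right) + \left(-2 + v\right) = 2 v^{2} + \left(-2 + v\right) = -2 + v + 2 v^{2}$)
$\left(Z + \left(8 - 18\right) \left(-8 - 5\right)\right) C{\left(3 \right)} = \left(-26 + \left(8 - 18\right) \left(-8 - 5\right)\right) \left(-2 + 3 + 2 \cdot 3^{2}\right) = \left(-26 - -130\right) \left(-2 + 3 + 2 \cdot 9\right) = \left(-26 + 130\right) \left(-2 + 3 + 18\right) = 104 \cdot 19 = 1976$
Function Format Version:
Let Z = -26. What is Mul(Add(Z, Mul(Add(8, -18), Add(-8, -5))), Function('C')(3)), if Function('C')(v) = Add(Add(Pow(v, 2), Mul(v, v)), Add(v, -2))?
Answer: 1976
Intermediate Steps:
Function('C')(v) = Add(-2, v, Mul(2, Pow(v, 2))) (Function('C')(v) = Add(Add(Pow(v, 2), Pow(v, 2)), Add(-2, v)) = Add(Mul(2, Pow(v, 2)), Add(-2, v)) = Add(-2, v, Mul(2, Pow(v, 2))))
Mul(Add(Z, Mul(Add(8, -18), Add(-8, -5))), Function('C')(3)) = Mul(Add(-26, Mul(Add(8, -18), Add(-8, -5))), Add(-2, 3, Mul(2, Pow(3, 2)))) = Mul(Add(-26, Mul(-10, -13)), Add(-2, 3, Mul(2, 9))) = Mul(Add(-26, 130), Add(-2, 3, 18)) = Mul(104, 19) = 1976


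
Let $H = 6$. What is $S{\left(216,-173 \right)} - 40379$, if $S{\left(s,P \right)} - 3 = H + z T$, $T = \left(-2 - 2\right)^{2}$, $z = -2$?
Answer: $-40402$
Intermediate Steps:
$T = 16$ ($T = \left(-4\right)^{2} = 16$)
$S{\left(s,P \right)} = -23$ ($S{\left(s,P \right)} = 3 + \left(6 - 32\right) = 3 - 26 = -23$)
$S{\left(216,-173 \right)} - 40379 = -23 - 40379 = -40402$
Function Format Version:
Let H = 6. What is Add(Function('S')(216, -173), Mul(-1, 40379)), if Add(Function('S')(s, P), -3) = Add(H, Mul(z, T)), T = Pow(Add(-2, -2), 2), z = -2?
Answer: -40402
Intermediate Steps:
T = 16 (T = Pow(-4, 2) = 16)
Function('S')(s, P) = -23 (Function('S')(s, P) = Add(3, Add(6, Mul(-2, 16))) = Add(3, Add(6, -32)) = Add(3, -26) = -23)
Add(Function('S')(216, -173), Mul(-1, 40379)) = Add(-23, Mul(-1, 40379)) = Add(-23, -40379) = -40402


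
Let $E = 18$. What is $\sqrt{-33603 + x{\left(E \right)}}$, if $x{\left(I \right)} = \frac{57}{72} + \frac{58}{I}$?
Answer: $\frac{i \sqrt{4838254}}{12} \approx 183.3 i$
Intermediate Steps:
$x{\left(I \right)} = \frac{19}{24} + \frac{58}{I}$ ($x{\left(I \right)} = 57 \cdot \frac{1}{72} + \frac{58}{I} = \frac{19}{24} + \frac{58}{I}$)
$\sqrt{-33603 + x{\left(E \right)}} = \sqrt{-33603 + \left(\frac{19}{24} + \frac{58}{18}\right)} = \sqrt{-33603 + \left(\frac{19}{24} + 58 \cdot \frac{1}{18}\right)} = \sqrt{-33603 + \left(\frac{19}{24} + \frac{29}{9}\right)} = \sqrt{-33603 + \frac{289}{72}} = \sqrt{- \frac{2419127}{72}} = \frac{i \sqrt{4838254}}{12}$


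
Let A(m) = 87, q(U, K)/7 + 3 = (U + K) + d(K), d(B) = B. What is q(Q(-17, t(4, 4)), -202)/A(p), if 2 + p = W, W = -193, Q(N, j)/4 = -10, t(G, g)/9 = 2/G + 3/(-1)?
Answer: -1043/29 ≈ -35.966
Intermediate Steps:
t(G, g) = -27 + 18/G (t(G, g) = 9*(2/G + 3/(-1)) = 9*(2/G + 3*(-1)) = 9*(2/G - 3) = 9*(-3 + 2/G) = -27 + 18/G)
Q(N, j) = -40 (Q(N, j) = 4*(-10) = -40)
p = -195 (p = -2 - 193 = -195)
q(U, K) = -21 + 7*U + 14*K (q(U, K) = -21 + 7*((U + K) + K) = -21 + 7*((K + U) + K) = -21 + 7*(U + 2*K) = -21 + (7*U + 14*K) = -21 + 7*U + 14*K)
q(Q(-17, t(4, 4)), -202)/A(p) = (-21 + 7*(-40) + 14*(-202))/87 = (-21 - 280 - 2828)*(1/87) = -3129*1/87 = -1043/29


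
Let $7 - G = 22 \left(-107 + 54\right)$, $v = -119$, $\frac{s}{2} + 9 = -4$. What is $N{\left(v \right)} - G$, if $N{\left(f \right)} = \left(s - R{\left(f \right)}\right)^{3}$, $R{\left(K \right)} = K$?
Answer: $803184$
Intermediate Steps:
$s = -26$ ($s = -18 + 2 \left(-4\right) = -18 - 8 = -26$)
$N{\left(f \right)} = \left(-26 - f\right)^{3}$
$G = 1173$ ($G = 7 - 22 \left(-107 + 54\right) = 7 - 22 \left(-53\right) = 7 - -1166 = 7 + 1166 = 1173$)
$N{\left(v \right)} - G = - \left(26 - 119\right)^{3} - 1173 = - \left(-93\right)^{3} - 1173 = \left(-1\right) \left(-804357\right) - 1173 = 804357 - 1173 = 803184$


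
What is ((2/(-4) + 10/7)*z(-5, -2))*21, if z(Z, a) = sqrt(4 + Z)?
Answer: 39*I/2 ≈ 19.5*I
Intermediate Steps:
((2/(-4) + 10/7)*z(-5, -2))*21 = ((2/(-4) + 10/7)*sqrt(4 - 5))*21 = ((2*(-1/4) + 10*(1/7))*sqrt(-1))*21 = ((-1/2 + 10/7)*I)*21 = (13*I/14)*21 = 39*I/2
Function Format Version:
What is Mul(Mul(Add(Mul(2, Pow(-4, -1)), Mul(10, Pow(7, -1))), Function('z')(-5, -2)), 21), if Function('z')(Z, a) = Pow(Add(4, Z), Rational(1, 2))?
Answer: Mul(Rational(39, 2), I) ≈ Mul(19.500, I)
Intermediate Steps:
Mul(Mul(Add(Mul(2, Pow(-4, -1)), Mul(10, Pow(7, -1))), Function('z')(-5, -2)), 21) = Mul(Mul(Add(Mul(2, Pow(-4, -1)), Mul(10, Pow(7, -1))), Pow(Add(4, -5), Rational(1, 2))), 21) = Mul(Mul(Add(Mul(2, Rational(-1, 4)), Mul(10, Rational(1, 7))), Pow(-1, Rational(1, 2))), 21) = Mul(Mul(Add(Rational(-1, 2), Rational(10, 7)), I), 21) = Mul(Mul(Rational(13, 14), I), 21) = Mul(Rational(39, 2), I)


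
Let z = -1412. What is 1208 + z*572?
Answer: -806456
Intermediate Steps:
1208 + z*572 = 1208 - 1412*572 = 1208 - 807664 = -806456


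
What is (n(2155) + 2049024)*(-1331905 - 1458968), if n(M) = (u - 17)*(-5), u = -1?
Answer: -5718816936522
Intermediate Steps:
n(M) = 90 (n(M) = (-1 - 17)*(-5) = -18*(-5) = 90)
(n(2155) + 2049024)*(-1331905 - 1458968) = (90 + 2049024)*(-1331905 - 1458968) = 2049114*(-2790873) = -5718816936522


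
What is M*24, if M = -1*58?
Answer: -1392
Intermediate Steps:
M = -58
M*24 = -58*24 = -1392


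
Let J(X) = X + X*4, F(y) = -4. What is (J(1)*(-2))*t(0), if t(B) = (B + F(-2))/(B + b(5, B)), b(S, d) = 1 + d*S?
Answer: 40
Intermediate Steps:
b(S, d) = 1 + S*d
J(X) = 5*X (J(X) = X + 4*X = 5*X)
t(B) = (-4 + B)/(1 + 6*B) (t(B) = (B - 4)/(B + (1 + 5*B)) = (-4 + B)/(1 + 6*B))
(J(1)*(-2))*t(0) = ((5*1)*(-2))*((-4 + 0)/(1 + 6*0)) = (5*(-2))*(-4/(1 + 0)) = -10*(-4)/1 = -10*(-4) = 40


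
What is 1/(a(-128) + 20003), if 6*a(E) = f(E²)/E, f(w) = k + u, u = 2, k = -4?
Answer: 384/7681153 ≈ 4.9992e-5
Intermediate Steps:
f(w) = -2 (f(w) = -4 + 2 = -2)
a(E) = -1/(3*E) (a(E) = (-2/E)/6 = -1/(3*E))
1/(a(-128) + 20003) = 1/(-⅓/(-128) + 20003) = 1/(-⅓*(-1/128) + 20003) = 1/(1/384 + 20003) = 1/(7681153/384) = 384/7681153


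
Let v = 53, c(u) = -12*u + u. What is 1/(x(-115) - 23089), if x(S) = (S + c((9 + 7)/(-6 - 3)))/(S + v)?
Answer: -558/12882803 ≈ -4.3314e-5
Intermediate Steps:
c(u) = -11*u
x(S) = (176/9 + S)/(53 + S) (x(S) = (S - 11*(9 + 7)/(-6 - 3))/(S + 53) = (S - 176/(-9))/(53 + S) = (S - 176*(-1)/9)/(53 + S) = (S - 11*(-16/9))/(53 + S) = (S + 176/9)/(53 + S) = (176/9 + S)/(53 + S))
1/(x(-115) - 23089) = 1/((176/9 - 115)/(53 - 115) - 23089) = 1/(-859/9/(-62) - 23089) = 1/(-1/62*(-859/9) - 23089) = 1/(859/558 - 23089) = 1/(-12882803/558) = -558/12882803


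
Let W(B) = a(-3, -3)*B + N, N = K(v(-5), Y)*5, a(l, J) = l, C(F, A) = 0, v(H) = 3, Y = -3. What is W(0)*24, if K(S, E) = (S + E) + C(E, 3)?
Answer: 0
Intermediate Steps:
K(S, E) = E + S (K(S, E) = (S + E) + 0 = (E + S) + 0 = E + S)
N = 0 (N = (-3 + 3)*5 = 0*5 = 0)
W(B) = -3*B (W(B) = -3*B + 0 = -3*B)
W(0)*24 = -3*0*24 = 0*24 = 0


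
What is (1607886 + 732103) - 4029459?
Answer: -1689470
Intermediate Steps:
(1607886 + 732103) - 4029459 = 2339989 - 4029459 = -1689470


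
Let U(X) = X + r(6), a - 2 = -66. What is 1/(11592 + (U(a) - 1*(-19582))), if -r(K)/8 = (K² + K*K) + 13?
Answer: 1/30430 ≈ 3.2862e-5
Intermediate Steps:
r(K) = -104 - 16*K² (r(K) = -8*((K² + K*K) + 13) = -8*((K² + K²) + 13) = -8*(2*K² + 13) = -8*(13 + 2*K²) = -104 - 16*K²)
a = -64 (a = 2 - 66 = -64)
U(X) = -680 + X (U(X) = X + (-104 - 16*6²) = X + (-104 - 16*36) = X + (-104 - 576) = X - 680 = -680 + X)
1/(11592 + (U(a) - 1*(-19582))) = 1/(11592 + ((-680 - 64) - 1*(-19582))) = 1/(11592 + (-744 + 19582)) = 1/(11592 + 18838) = 1/30430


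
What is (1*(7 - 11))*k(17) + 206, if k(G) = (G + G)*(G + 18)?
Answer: -4554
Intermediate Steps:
k(G) = 2*G*(18 + G) (k(G) = (2*G)*(18 + G) = 2*G*(18 + G))
(1*(7 - 11))*k(17) + 206 = (1*(7 - 11))*(2*17*(18 + 17)) + 206 = (1*(-4))*(2*17*35) + 206 = -4*1190 + 206 = -4760 + 206 = -4554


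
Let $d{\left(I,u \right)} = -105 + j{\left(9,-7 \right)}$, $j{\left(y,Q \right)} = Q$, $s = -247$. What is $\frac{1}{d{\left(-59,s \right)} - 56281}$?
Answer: $- \frac{1}{56393} \approx -1.7733 \cdot 10^{-5}$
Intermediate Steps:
$d{\left(I,u \right)} = -112$ ($d{\left(I,u \right)} = -105 - 7 = -112$)
$\frac{1}{d{\left(-59,s \right)} - 56281} = \frac{1}{-112 - 56281} = \frac{1}{-56393} = - \frac{1}{56393}$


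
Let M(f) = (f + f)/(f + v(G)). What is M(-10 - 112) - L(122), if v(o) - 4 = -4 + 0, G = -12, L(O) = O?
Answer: -120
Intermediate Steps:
v(o) = 0 (v(o) = 4 + (-4 + 0) = 4 - 4 = 0)
M(f) = 2 (M(f) = (f + f)/(f + 0) = (2*f)/f = 2)
M(-10 - 112) - L(122) = 2 - 1*122 = 2 - 122 = -120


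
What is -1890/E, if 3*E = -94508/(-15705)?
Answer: -44523675/47254 ≈ -942.22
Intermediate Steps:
E = 94508/47115 (E = (-94508/(-15705))/3 = (-94508*(-1/15705))/3 = (⅓)*(94508/15705) = 94508/47115 ≈ 2.0059)
-1890/E = -1890/94508/47115 = -1890*47115/94508 = -44523675/47254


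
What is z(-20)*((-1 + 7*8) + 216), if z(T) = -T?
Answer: 5420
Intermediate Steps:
z(-20)*((-1 + 7*8) + 216) = (-1*(-20))*((-1 + 7*8) + 216) = 20*((-1 + 56) + 216) = 20*(55 + 216) = 20*271 = 5420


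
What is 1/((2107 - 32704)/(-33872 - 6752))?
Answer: 40624/30597 ≈ 1.3277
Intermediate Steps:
1/((2107 - 32704)/(-33872 - 6752)) = 1/(-30597/(-40624)) = 1/(-30597*(-1/40624)) = 1/(30597/40624) = 40624/30597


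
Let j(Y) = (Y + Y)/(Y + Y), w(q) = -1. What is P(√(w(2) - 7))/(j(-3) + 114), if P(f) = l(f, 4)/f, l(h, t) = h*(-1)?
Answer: -1/115 ≈ -0.0086956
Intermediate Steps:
l(h, t) = -h
j(Y) = 1 (j(Y) = (2*Y)/((2*Y)) = (2*Y)*(1/(2*Y)) = 1)
P(f) = -1 (P(f) = (-f)/f = -1)
P(√(w(2) - 7))/(j(-3) + 114) = -1/(1 + 114) = -1/115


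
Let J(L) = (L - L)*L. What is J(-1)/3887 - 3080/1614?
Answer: -1540/807 ≈ -1.9083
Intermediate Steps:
J(L) = 0 (J(L) = 0*L = 0)
J(-1)/3887 - 3080/1614 = 0/3887 - 3080/1614 = 0*(1/3887) - 3080*1/1614 = 0 - 1540/807 = -1540/807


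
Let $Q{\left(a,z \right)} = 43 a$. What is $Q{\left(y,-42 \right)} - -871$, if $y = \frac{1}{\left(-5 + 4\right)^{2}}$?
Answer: $914$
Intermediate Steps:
$y = 1$ ($y = \frac{1}{\left(-1\right)^{2}} = 1^{-1} = 1$)
$Q{\left(y,-42 \right)} - -871 = 43 \cdot 1 - -871 = 43 + 871 = 914$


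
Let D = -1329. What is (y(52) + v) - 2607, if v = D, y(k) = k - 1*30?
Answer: -3914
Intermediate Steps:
y(k) = -30 + k (y(k) = k - 30 = -30 + k)
v = -1329
(y(52) + v) - 2607 = ((-30 + 52) - 1329) - 2607 = (22 - 1329) - 2607 = -1307 - 2607 = -3914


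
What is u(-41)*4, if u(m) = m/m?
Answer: 4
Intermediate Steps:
u(m) = 1
u(-41)*4 = 1*4 = 4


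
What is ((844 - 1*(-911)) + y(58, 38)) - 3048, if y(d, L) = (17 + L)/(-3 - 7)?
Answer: -2597/2 ≈ -1298.5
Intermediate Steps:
y(d, L) = -17/10 - L/10 (y(d, L) = (17 + L)/(-10) = (17 + L)*(-⅒) = -17/10 - L/10)
((844 - 1*(-911)) + y(58, 38)) - 3048 = ((844 - 1*(-911)) + (-17/10 - ⅒*38)) - 3048 = ((844 + 911) + (-17/10 - 19/5)) - 3048 = (1755 - 11/2) - 3048 = 3499/2 - 3048 = -2597/2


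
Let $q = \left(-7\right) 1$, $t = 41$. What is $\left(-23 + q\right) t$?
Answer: $-1230$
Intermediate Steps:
$q = -7$
$\left(-23 + q\right) t = \left(-23 - 7\right) 41 = \left(-30\right) 41 = -1230$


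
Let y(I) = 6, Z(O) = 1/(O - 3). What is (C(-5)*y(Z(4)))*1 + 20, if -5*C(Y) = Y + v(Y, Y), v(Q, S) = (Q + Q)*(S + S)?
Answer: -94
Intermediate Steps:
v(Q, S) = 4*Q*S (v(Q, S) = (2*Q)*(2*S) = 4*Q*S)
Z(O) = 1/(-3 + O)
C(Y) = -4*Y²/5 - Y/5 (C(Y) = -(Y + 4*Y*Y)/5 = -(Y + 4*Y²)/5 = -4*Y²/5 - Y/5)
(C(-5)*y(Z(4)))*1 + 20 = (((⅕)*(-5)*(-1 - 4*(-5)))*6)*1 + 20 = (((⅕)*(-5)*(-1 + 20))*6)*1 + 20 = (((⅕)*(-5)*19)*6)*1 + 20 = -19*6*1 + 20 = -114*1 + 20 = -114 + 20 = -94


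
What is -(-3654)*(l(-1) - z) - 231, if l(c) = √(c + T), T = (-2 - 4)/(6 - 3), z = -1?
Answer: 3423 + 3654*I*√3 ≈ 3423.0 + 6328.9*I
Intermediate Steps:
T = -2 (T = -6/3 = -6*⅓ = -2)
l(c) = √(-2 + c) (l(c) = √(c - 2) = √(-2 + c))
-(-3654)*(l(-1) - z) - 231 = -(-3654)*(√(-2 - 1) - 1*(-1)) - 231 = -(-3654)*(√(-3) + 1) - 231 = -(-3654)*(I*√3 + 1) - 231 = -(-3654)*(1 + I*√3) - 231 = -406*(-9 - 9*I*√3) - 231 = (3654 + 3654*I*√3) - 231 = 3423 + 3654*I*√3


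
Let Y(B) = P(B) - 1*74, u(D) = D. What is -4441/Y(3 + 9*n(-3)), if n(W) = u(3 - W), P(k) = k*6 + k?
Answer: -4441/325 ≈ -13.665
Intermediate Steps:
P(k) = 7*k (P(k) = 6*k + k = 7*k)
n(W) = 3 - W
Y(B) = -74 + 7*B (Y(B) = 7*B - 1*74 = 7*B - 74 = -74 + 7*B)
-4441/Y(3 + 9*n(-3)) = -4441/(-74 + 7*(3 + 9*(3 - 1*(-3)))) = -4441/(-74 + 7*(3 + 9*(3 + 3))) = -4441/(-74 + 7*(3 + 9*6)) = -4441/(-74 + 7*(3 + 54)) = -4441/(-74 + 7*57) = -4441/(-74 + 399) = -4441/325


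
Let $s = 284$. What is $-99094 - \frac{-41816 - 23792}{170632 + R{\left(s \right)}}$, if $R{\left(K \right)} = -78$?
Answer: $- \frac{8450406234}{85277} \approx -99094.0$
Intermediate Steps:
$-99094 - \frac{-41816 - 23792}{170632 + R{\left(s \right)}} = -99094 - \frac{-41816 - 23792}{170632 - 78} = -99094 - - \frac{65608}{170554} = -99094 - \left(-65608\right) \frac{1}{170554} = -99094 - - \frac{32804}{85277} = -99094 + \frac{32804}{85277} = - \frac{8450406234}{85277}$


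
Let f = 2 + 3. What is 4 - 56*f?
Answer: -276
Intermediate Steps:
f = 5
4 - 56*f = 4 - 56*5 = 4 - 14*20 = 4 - 280 = -276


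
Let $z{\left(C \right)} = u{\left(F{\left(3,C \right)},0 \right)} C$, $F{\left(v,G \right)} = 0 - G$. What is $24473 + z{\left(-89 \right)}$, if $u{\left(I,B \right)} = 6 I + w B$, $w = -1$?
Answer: $-23053$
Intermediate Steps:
$F{\left(v,G \right)} = - G$
$u{\left(I,B \right)} = - B + 6 I$ ($u{\left(I,B \right)} = 6 I - B = - B + 6 I$)
$z{\left(C \right)} = - 6 C^{2}$ ($z{\left(C \right)} = \left(\left(-1\right) 0 + 6 \left(- C\right)\right) C = \left(0 - 6 C\right) C = - 6 C C = - 6 C^{2}$)
$24473 + z{\left(-89 \right)} = 24473 - 6 \left(-89\right)^{2} = 24473 - 47526 = -23053$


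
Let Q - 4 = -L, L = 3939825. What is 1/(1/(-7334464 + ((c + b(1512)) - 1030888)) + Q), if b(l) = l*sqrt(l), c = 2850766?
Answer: -39932977797133745338/157328784517688511851880867 + 1008*sqrt(42)/52442928172562837283960289 ≈ -2.5382e-7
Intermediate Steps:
b(l) = l**(3/2)
Q = -3939821 (Q = 4 - 1*3939825 = 4 - 3939825 = -3939821)
1/(1/(-7334464 + ((c + b(1512)) - 1030888)) + Q) = 1/(1/(-7334464 + ((2850766 + 1512**(3/2)) - 1030888)) - 3939821) = 1/(1/(-7334464 + ((2850766 + 9072*sqrt(42)) - 1030888)) - 3939821) = 1/(1/(-7334464 + (1819878 + 9072*sqrt(42))) - 3939821) = 1/(1/(-5514586 + 9072*sqrt(42)) - 3939821) = 1/(-3939821 + 1/(-5514586 + 9072*sqrt(42)))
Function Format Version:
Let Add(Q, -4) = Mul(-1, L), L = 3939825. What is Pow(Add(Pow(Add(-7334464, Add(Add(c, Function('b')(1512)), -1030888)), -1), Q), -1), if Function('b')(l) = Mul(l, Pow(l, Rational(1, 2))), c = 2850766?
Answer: Add(Rational(-39932977797133745338, 157328784517688511851880867), Mul(Rational(1008, 52442928172562837283960289), Pow(42, Rational(1, 2)))) ≈ -2.5382e-7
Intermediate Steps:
Function('b')(l) = Pow(l, Rational(3, 2))
Q = -3939821 (Q = Add(4, Mul(-1, 3939825)) = Add(4, -3939825) = -3939821)
Pow(Add(Pow(Add(-7334464, Add(Add(c, Function('b')(1512)), -1030888)), -1), Q), -1) = Pow(Add(Pow(Add(-7334464, Add(Add(2850766, Pow(1512, Rational(3, 2))), -1030888)), -1), -3939821), -1) = Pow(Add(Pow(Add(-7334464, Add(Add(2850766, Mul(9072, Pow(42, Rational(1, 2)))), -1030888)), -1), -3939821), -1) = Pow(Add(Pow(Add(-7334464, Add(1819878, Mul(9072, Pow(42, Rational(1, 2))))), -1), -3939821), -1) = Pow(Add(Pow(Add(-5514586, Mul(9072, Pow(42, Rational(1, 2)))), -1), -3939821), -1) = Pow(Add(-3939821, Pow(Add(-5514586, Mul(9072, Pow(42, Rational(1, 2)))), -1)), -1)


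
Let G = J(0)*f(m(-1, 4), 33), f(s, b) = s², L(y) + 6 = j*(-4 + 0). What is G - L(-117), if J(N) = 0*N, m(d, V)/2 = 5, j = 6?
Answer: 30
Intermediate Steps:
m(d, V) = 10 (m(d, V) = 2*5 = 10)
L(y) = -30 (L(y) = -6 + 6*(-4 + 0) = -6 + 6*(-4) = -6 - 24 = -30)
J(N) = 0
G = 0 (G = 0*10² = 0*100 = 0)
G - L(-117) = 0 - 1*(-30) = 0 + 30 = 30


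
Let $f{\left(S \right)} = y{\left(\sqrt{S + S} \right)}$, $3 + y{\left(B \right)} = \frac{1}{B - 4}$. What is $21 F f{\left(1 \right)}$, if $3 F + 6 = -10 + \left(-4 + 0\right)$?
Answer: $460 + 10 \sqrt{2} \approx 474.14$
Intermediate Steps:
$y{\left(B \right)} = -3 + \frac{1}{-4 + B}$ ($y{\left(B \right)} = -3 + \frac{1}{B - 4} = -3 + \frac{1}{-4 + B}$)
$F = - \frac{20}{3}$ ($F = -2 + \frac{-10 + \left(-4 + 0\right)}{3} = -2 + \frac{-10 - 4}{3} = -2 + \frac{1}{3} \left(-14\right) = -2 - \frac{14}{3} = - \frac{20}{3} \approx -6.6667$)
$f{\left(S \right)} = \frac{13 - 3 \sqrt{2} \sqrt{S}}{-4 + \sqrt{2} \sqrt{S}}$ ($f{\left(S \right)} = \frac{13 - 3 \sqrt{S + S}}{-4 + \sqrt{S + S}} = \frac{13 - 3 \sqrt{2 S}}{-4 + \sqrt{2 S}} = \frac{13 - 3 \sqrt{2} \sqrt{S}}{-4 + \sqrt{2} \sqrt{S}}$)
$21 F f{\left(1 \right)} = 21 \left(- \frac{20}{3}\right) \frac{13 - 3 \sqrt{2} \sqrt{1}}{-4 + \sqrt{2} \sqrt{1}} = - 140 \frac{13 - 3 \sqrt{2} \cdot 1}{-4 + \sqrt{2} \cdot 1} = - 140 \frac{13 - 3 \sqrt{2}}{-4 + \sqrt{2}} = - \frac{140 \left(13 - 3 \sqrt{2}\right)}{-4 + \sqrt{2}}$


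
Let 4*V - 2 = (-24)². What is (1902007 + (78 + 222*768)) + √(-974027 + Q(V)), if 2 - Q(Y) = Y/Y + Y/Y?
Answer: 2072581 + I*√974027 ≈ 2.0726e+6 + 986.93*I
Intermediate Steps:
V = 289/2 (V = ½ + (¼)*(-24)² = ½ + (¼)*576 = ½ + 144 = 289/2 ≈ 144.50)
Q(Y) = 0 (Q(Y) = 2 - (Y/Y + Y/Y) = 2 - (1 + 1) = 2 - 1*2 = 2 - 2 = 0)
(1902007 + (78 + 222*768)) + √(-974027 + Q(V)) = (1902007 + (78 + 222*768)) + √(-974027 + 0) = (1902007 + (78 + 170496)) + √(-974027) = (1902007 + 170574) + I*√974027 = 2072581 + I*√974027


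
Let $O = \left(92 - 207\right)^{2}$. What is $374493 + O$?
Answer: $387718$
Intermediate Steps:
$O = 13225$ ($O = \left(-115\right)^{2} = 13225$)
$374493 + O = 374493 + 13225 = 387718$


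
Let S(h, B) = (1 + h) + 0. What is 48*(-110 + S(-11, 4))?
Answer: -5760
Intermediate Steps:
S(h, B) = 1 + h
48*(-110 + S(-11, 4)) = 48*(-110 + (1 - 11)) = 48*(-110 - 10) = 48*(-120) = -5760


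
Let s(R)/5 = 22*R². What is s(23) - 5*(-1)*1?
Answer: 58195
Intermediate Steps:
s(R) = 110*R² (s(R) = 5*(22*R²) = 110*R²)
s(23) - 5*(-1)*1 = 110*23² - 5*(-1)*1 = 110*529 + 5*1 = 58190 + 5 = 58195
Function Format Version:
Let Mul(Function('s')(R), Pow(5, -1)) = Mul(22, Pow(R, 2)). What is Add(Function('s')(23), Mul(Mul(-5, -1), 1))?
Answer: 58195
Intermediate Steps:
Function('s')(R) = Mul(110, Pow(R, 2)) (Function('s')(R) = Mul(5, Mul(22, Pow(R, 2))) = Mul(110, Pow(R, 2)))
Add(Function('s')(23), Mul(Mul(-5, -1), 1)) = Add(Mul(110, Pow(23, 2)), Mul(Mul(-5, -1), 1)) = Add(Mul(110, 529), Mul(5, 1)) = Add(58190, 5) = 58195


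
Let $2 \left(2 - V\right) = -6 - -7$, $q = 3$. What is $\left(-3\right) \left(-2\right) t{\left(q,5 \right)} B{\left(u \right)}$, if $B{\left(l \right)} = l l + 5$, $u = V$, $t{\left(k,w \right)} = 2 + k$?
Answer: $\frac{435}{2} \approx 217.5$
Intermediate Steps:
$V = \frac{3}{2}$ ($V = 2 - \frac{-6 - -7}{2} = 2 - \frac{-6 + 7}{2} = 2 - \frac{1}{2} = \frac{3}{2} \approx 1.5$)
$u = \frac{3}{2} \approx 1.5$
$B{\left(l \right)} = 5 + l^{2}$ ($B{\left(l \right)} = l^{2} + 5 = 5 + l^{2}$)
$\left(-3\right) \left(-2\right) t{\left(q,5 \right)} B{\left(u \right)} = \left(-3\right) \left(-2\right) \left(2 + 3\right) \left(5 + \left(\frac{3}{2}\right)^{2}\right) = 6 \cdot 5 \left(5 + \frac{9}{4}\right) = 30 \cdot \frac{29}{4} = \frac{435}{2}$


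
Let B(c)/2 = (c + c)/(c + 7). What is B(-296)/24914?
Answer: 592/3600073 ≈ 0.00016444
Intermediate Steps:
B(c) = 4*c/(7 + c) (B(c) = 2*((c + c)/(c + 7)) = 2*((2*c)/(7 + c)) = 2*(2*c/(7 + c)) = 4*c/(7 + c))
B(-296)/24914 = (4*(-296)/(7 - 296))/24914 = (4*(-296)/(-289))*(1/24914) = (4*(-296)*(-1/289))*(1/24914) = (1184/289)*(1/24914) = 592/3600073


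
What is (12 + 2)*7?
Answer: 98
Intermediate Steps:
(12 + 2)*7 = 14*7 = 98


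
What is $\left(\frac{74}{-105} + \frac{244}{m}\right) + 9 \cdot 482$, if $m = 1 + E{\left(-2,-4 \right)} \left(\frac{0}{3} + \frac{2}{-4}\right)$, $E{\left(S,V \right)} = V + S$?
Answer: $\frac{461821}{105} \approx 4398.3$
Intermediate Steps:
$E{\left(S,V \right)} = S + V$
$m = 4$ ($m = 1 + \left(-2 - 4\right) \left(\frac{0}{3} + \frac{2}{-4}\right) = 1 - 6 \left(0 \cdot \frac{1}{3} + 2 \left(- \frac{1}{4}\right)\right) = 1 - 6 \left(0 - \frac{1}{2}\right) = 1 - -3 = 1 + 3 = 4$)
$\left(\frac{74}{-105} + \frac{244}{m}\right) + 9 \cdot 482 = \left(\frac{74}{-105} + \frac{244}{4}\right) + 9 \cdot 482 = \left(74 \left(- \frac{1}{105}\right) + 244 \cdot \frac{1}{4}\right) + 4338 = \left(- \frac{74}{105} + 61\right) + 4338 = \frac{6331}{105} + 4338 = \frac{461821}{105}$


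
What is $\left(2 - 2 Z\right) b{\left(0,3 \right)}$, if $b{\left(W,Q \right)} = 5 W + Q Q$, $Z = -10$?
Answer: $198$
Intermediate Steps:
$b{\left(W,Q \right)} = Q^{2} + 5 W$ ($b{\left(W,Q \right)} = 5 W + Q^{2} = Q^{2} + 5 W$)
$\left(2 - 2 Z\right) b{\left(0,3 \right)} = \left(2 - -20\right) \left(3^{2} + 5 \cdot 0\right) = \left(2 + 20\right) \left(9 + 0\right) = 22 \cdot 9 = 198$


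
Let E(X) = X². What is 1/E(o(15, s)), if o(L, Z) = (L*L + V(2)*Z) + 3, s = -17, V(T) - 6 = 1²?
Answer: 1/11881 ≈ 8.4168e-5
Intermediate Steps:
V(T) = 7 (V(T) = 6 + 1² = 6 + 1 = 7)
o(L, Z) = 3 + L² + 7*Z (o(L, Z) = (L*L + 7*Z) + 3 = (L² + 7*Z) + 3 = 3 + L² + 7*Z)
1/E(o(15, s)) = 1/((3 + 15² + 7*(-17))²) = 1/((3 + 225 - 119)²) = 1/(109²) = 1/11881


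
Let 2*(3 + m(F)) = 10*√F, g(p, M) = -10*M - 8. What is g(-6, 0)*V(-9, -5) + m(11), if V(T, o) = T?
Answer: 69 + 5*√11 ≈ 85.583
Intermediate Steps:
g(p, M) = -8 - 10*M
m(F) = -3 + 5*√F (m(F) = -3 + (10*√F)/2 = -3 + 5*√F)
g(-6, 0)*V(-9, -5) + m(11) = (-8 - 10*0)*(-9) + (-3 + 5*√11) = (-8 + 0)*(-9) + (-3 + 5*√11) = -8*(-9) + (-3 + 5*√11) = 72 + (-3 + 5*√11) = 69 + 5*√11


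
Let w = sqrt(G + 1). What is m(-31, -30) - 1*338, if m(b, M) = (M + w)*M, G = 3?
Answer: 502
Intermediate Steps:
w = 2 (w = sqrt(3 + 1) = sqrt(4) = 2)
m(b, M) = M*(2 + M) (m(b, M) = (M + 2)*M = (2 + M)*M = M*(2 + M))
m(-31, -30) - 1*338 = -30*(2 - 30) - 1*338 = -30*(-28) - 338 = 840 - 338 = 502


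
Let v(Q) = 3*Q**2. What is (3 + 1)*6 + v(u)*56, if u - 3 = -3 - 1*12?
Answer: 24216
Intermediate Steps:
u = -12 (u = 3 + (-3 - 1*12) = 3 + (-3 - 12) = 3 - 15 = -12)
(3 + 1)*6 + v(u)*56 = (3 + 1)*6 + (3*(-12)**2)*56 = 4*6 + (3*144)*56 = 24 + 432*56 = 24 + 24192 = 24216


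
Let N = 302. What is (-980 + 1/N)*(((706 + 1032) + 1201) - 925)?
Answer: -298030713/151 ≈ -1.9737e+6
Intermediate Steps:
(-980 + 1/N)*(((706 + 1032) + 1201) - 925) = (-980 + 1/302)*(((706 + 1032) + 1201) - 925) = (-980 + 1/302)*((1738 + 1201) - 925) = -295959*(2939 - 925)/302 = -295959/302*2014 = -298030713/151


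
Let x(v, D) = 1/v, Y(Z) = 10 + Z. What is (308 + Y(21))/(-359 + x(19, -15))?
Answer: -6441/6820 ≈ -0.94443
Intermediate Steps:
(308 + Y(21))/(-359 + x(19, -15)) = (308 + (10 + 21))/(-359 + 1/19) = (308 + 31)/(-359 + 1/19) = 339/(-6820/19) = 339*(-19/6820) = -6441/6820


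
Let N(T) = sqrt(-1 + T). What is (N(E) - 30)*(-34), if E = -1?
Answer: 1020 - 34*I*sqrt(2) ≈ 1020.0 - 48.083*I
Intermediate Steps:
(N(E) - 30)*(-34) = (sqrt(-1 - 1) - 30)*(-34) = (sqrt(-2) - 30)*(-34) = (I*sqrt(2) - 30)*(-34) = (-30 + I*sqrt(2))*(-34) = 1020 - 34*I*sqrt(2)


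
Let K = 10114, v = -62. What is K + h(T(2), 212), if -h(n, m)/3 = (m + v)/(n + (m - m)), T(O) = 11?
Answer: 110804/11 ≈ 10073.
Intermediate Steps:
h(n, m) = -3*(-62 + m)/n (h(n, m) = -3*(m - 62)/(n + (m - m)) = -3*(-62 + m)/(n + 0) = -3*(-62 + m)/n)
K + h(T(2), 212) = 10114 + 3*(62 - 1*212)/11 = 10114 + 3*(1/11)*(62 - 212) = 10114 + 3*(1/11)*(-150) = 10114 - 450/11 = 110804/11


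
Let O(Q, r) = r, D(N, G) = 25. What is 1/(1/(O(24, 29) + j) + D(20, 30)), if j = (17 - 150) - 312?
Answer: 416/10399 ≈ 0.040004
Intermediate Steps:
j = -445 (j = -133 - 312 = -445)
1/(1/(O(24, 29) + j) + D(20, 30)) = 1/(1/(29 - 445) + 25) = 1/(1/(-416) + 25) = 1/(-1/416 + 25) = 1/(10399/416) = 416/10399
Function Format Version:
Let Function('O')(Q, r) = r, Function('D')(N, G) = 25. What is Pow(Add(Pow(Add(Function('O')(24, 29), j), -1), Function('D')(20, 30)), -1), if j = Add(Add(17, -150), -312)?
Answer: Rational(416, 10399) ≈ 0.040004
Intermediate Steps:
j = -445 (j = Add(-133, -312) = -445)
Pow(Add(Pow(Add(Function('O')(24, 29), j), -1), Function('D')(20, 30)), -1) = Pow(Add(Pow(Add(29, -445), -1), 25), -1) = Pow(Add(Pow(-416, -1), 25), -1) = Pow(Add(Rational(-1, 416), 25), -1) = Pow(Rational(10399, 416), -1) = Rational(416, 10399)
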